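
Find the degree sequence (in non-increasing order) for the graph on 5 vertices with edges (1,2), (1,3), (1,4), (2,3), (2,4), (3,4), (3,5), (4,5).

Step 1: Count edges incident to each vertex:
  deg(1) = 3 (neighbors: 2, 3, 4)
  deg(2) = 3 (neighbors: 1, 3, 4)
  deg(3) = 4 (neighbors: 1, 2, 4, 5)
  deg(4) = 4 (neighbors: 1, 2, 3, 5)
  deg(5) = 2 (neighbors: 3, 4)

Step 2: Sort degrees in non-increasing order:
  Degrees: [3, 3, 4, 4, 2] -> sorted: [4, 4, 3, 3, 2]

Degree sequence: [4, 4, 3, 3, 2]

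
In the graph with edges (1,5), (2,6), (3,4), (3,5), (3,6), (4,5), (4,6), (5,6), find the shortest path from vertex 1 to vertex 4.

Step 1: Build adjacency list:
  1: 5
  2: 6
  3: 4, 5, 6
  4: 3, 5, 6
  5: 1, 3, 4, 6
  6: 2, 3, 4, 5

Step 2: BFS from vertex 1 to find shortest path to 4:
  vertex 5 reached at distance 1
  vertex 3 reached at distance 2
  vertex 4 reached at distance 2

Step 3: Shortest path: 1 -> 5 -> 4
Path length: 2 edges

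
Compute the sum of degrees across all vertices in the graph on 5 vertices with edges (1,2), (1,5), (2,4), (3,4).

Step 1: Count edges incident to each vertex:
  deg(1) = 2 (neighbors: 2, 5)
  deg(2) = 2 (neighbors: 1, 4)
  deg(3) = 1 (neighbors: 4)
  deg(4) = 2 (neighbors: 2, 3)
  deg(5) = 1 (neighbors: 1)

Step 2: Sum all degrees:
  2 + 2 + 1 + 2 + 1 = 8

Verification: sum of degrees = 2 * |E| = 2 * 4 = 8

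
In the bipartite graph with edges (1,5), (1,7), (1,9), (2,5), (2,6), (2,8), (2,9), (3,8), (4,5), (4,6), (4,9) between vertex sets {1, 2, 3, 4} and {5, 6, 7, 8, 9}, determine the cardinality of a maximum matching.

Step 1: List the neighbors of each left vertex:
  1: 5, 7, 9
  2: 5, 6, 8, 9
  3: 8
  4: 5, 6, 9

Step 2: Greedily match left vertices, then look for augmenting paths:
  Match 1 -- 5
  Match 2 -- 6
  Match 3 -- 8
  Match 4 -- 9
  No augmenting path remains.

Step 3: Verify this is maximum:
  Matching size 4 = min(|L|, |R|) = min(4, 5), which is an upper bound, so this matching is maximum.

Maximum matching: {(1,5), (2,6), (3,8), (4,9)}
Size: 4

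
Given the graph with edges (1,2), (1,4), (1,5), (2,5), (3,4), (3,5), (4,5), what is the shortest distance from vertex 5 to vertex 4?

Step 1: Build adjacency list:
  1: 2, 4, 5
  2: 1, 5
  3: 4, 5
  4: 1, 3, 5
  5: 1, 2, 3, 4

Step 2: BFS from vertex 5 to find shortest path to 4:
  vertex 1 reached at distance 1
  vertex 2 reached at distance 1
  vertex 3 reached at distance 1
  vertex 4 reached at distance 1

Step 3: Shortest path: 5 -> 4
Path length: 1 edge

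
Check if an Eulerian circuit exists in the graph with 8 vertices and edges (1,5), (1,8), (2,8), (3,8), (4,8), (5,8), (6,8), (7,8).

Step 1: Find the degree of each vertex:
  deg(1) = 2
  deg(2) = 1
  deg(3) = 1
  deg(4) = 1
  deg(5) = 2
  deg(6) = 1
  deg(7) = 1
  deg(8) = 7

Step 2: Count vertices with odd degree:
  Odd-degree vertices: 2, 3, 4, 6, 7, 8 (6 total)

Step 3: Apply Euler's theorem:
  - Eulerian circuit exists iff graph is connected and all vertices have even degree
  - Eulerian path exists iff graph is connected and has 0 or 2 odd-degree vertices

Graph has 6 odd-degree vertices (need 0 or 2).
Neither Eulerian path nor Eulerian circuit exists.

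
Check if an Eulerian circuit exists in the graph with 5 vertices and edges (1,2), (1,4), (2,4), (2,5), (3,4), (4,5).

Step 1: Find the degree of each vertex:
  deg(1) = 2
  deg(2) = 3
  deg(3) = 1
  deg(4) = 4
  deg(5) = 2

Step 2: Count vertices with odd degree:
  Odd-degree vertices: 2, 3 (2 total)

Step 3: Apply Euler's theorem:
  - Eulerian circuit exists iff graph is connected and all vertices have even degree
  - Eulerian path exists iff graph is connected and has 0 or 2 odd-degree vertices

Graph is connected with exactly 2 odd-degree vertices (2, 3).
Eulerian path exists (starting and ending at the odd-degree vertices), but no Eulerian circuit.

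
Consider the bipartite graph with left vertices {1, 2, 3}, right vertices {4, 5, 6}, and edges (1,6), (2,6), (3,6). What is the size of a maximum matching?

Step 1: List the neighbors of each left vertex:
  1: 6
  2: 6
  3: 6

Step 2: Greedily match left vertices, then look for augmenting paths:
  Match 1 -- 6
  No augmenting path remains.

Step 3: Verify this is maximum:
  Matching has size 1. The vertex set {6} covers every edge and has size 1; any matching has at most one edge per cover vertex, so 1 is maximum (König's theorem).

Maximum matching: {(1,6)}
Size: 1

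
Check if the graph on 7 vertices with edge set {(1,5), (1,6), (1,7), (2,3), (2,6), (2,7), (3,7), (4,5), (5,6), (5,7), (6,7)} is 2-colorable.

Step 1: Attempt 2-coloring using BFS:
  Start at vertex 1, assign color 0
  Color vertex 5 with color 1 (neighbor of 1)
  Color vertex 6 with color 1 (neighbor of 1)
  Color vertex 7 with color 1 (neighbor of 1)
  Color vertex 4 with color 0 (neighbor of 5)

Step 2: Conflict found! Vertices 5 and 6 are adjacent but have the same color.
This means the graph contains an odd cycle.

The graph is NOT bipartite.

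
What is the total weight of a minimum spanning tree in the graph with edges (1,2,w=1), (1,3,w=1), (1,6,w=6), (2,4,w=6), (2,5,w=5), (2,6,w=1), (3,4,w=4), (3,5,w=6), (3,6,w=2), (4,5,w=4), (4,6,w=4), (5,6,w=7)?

Apply Kruskal's algorithm (sort edges by weight, add if no cycle):

Sorted edges by weight:
  (1,2) w=1
  (1,3) w=1
  (2,6) w=1
  (3,6) w=2
  (3,4) w=4
  (4,5) w=4
  (4,6) w=4
  (2,5) w=5
  (1,6) w=6
  (2,4) w=6
  (3,5) w=6
  (5,6) w=7

Add edge (1,2) w=1 -- no cycle. Running total: 1
Add edge (1,3) w=1 -- no cycle. Running total: 2
Add edge (2,6) w=1 -- no cycle. Running total: 3
Skip edge (3,6) w=2 -- would create cycle
Add edge (3,4) w=4 -- no cycle. Running total: 7
Add edge (4,5) w=4 -- no cycle. Running total: 11

MST edges: (1,2,w=1), (1,3,w=1), (2,6,w=1), (3,4,w=4), (4,5,w=4)
Total MST weight: 1 + 1 + 1 + 4 + 4 = 11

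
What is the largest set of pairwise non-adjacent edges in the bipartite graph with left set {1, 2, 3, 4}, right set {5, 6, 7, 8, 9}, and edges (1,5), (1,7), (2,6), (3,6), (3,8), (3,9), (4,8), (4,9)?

Step 1: List the neighbors of each left vertex:
  1: 5, 7
  2: 6
  3: 6, 8, 9
  4: 8, 9

Step 2: Greedily match left vertices, then look for augmenting paths:
  Match 1 -- 5
  Match 2 -- 6
  Match 3 -- 8
  Match 4 -- 9
  No augmenting path remains.

Step 3: Verify this is maximum:
  Matching size 4 = min(|L|, |R|) = min(4, 5), which is an upper bound, so this matching is maximum.

Maximum matching: {(1,5), (2,6), (3,8), (4,9)}
Size: 4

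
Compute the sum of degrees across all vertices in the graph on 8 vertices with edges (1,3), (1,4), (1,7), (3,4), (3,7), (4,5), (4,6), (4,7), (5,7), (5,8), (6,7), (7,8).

Step 1: Count edges incident to each vertex:
  deg(1) = 3 (neighbors: 3, 4, 7)
  deg(2) = 0 (neighbors: none)
  deg(3) = 3 (neighbors: 1, 4, 7)
  deg(4) = 5 (neighbors: 1, 3, 5, 6, 7)
  deg(5) = 3 (neighbors: 4, 7, 8)
  deg(6) = 2 (neighbors: 4, 7)
  deg(7) = 6 (neighbors: 1, 3, 4, 5, 6, 8)
  deg(8) = 2 (neighbors: 5, 7)

Step 2: Sum all degrees:
  3 + 0 + 3 + 5 + 3 + 2 + 6 + 2 = 24

Verification: sum of degrees = 2 * |E| = 2 * 12 = 24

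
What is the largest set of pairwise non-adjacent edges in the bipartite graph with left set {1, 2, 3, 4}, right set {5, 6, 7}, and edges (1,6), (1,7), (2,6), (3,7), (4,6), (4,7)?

Step 1: List the neighbors of each left vertex:
  1: 6, 7
  2: 6
  3: 7
  4: 6, 7

Step 2: Greedily match left vertices, then look for augmenting paths:
  Match 1 -- 6
  Match 3 -- 7
  No augmenting path remains.

Step 3: Verify this is maximum:
  Matching has size 2. The vertex set {6, 7} covers every edge and has size 2; any matching has at most one edge per cover vertex, so 2 is maximum (König's theorem).

Maximum matching: {(1,6), (3,7)}
Size: 2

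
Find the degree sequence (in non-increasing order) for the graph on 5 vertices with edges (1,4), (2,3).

Step 1: Count edges incident to each vertex:
  deg(1) = 1 (neighbors: 4)
  deg(2) = 1 (neighbors: 3)
  deg(3) = 1 (neighbors: 2)
  deg(4) = 1 (neighbors: 1)
  deg(5) = 0 (neighbors: none)

Step 2: Sort degrees in non-increasing order:
  Degrees: [1, 1, 1, 1, 0] -> sorted: [1, 1, 1, 1, 0]

Degree sequence: [1, 1, 1, 1, 0]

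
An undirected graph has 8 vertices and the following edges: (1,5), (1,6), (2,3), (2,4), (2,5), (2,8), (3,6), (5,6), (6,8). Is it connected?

Step 1: Build adjacency list from edges:
  1: 5, 6
  2: 3, 4, 5, 8
  3: 2, 6
  4: 2
  5: 1, 2, 6
  6: 1, 3, 5, 8
  7: (none)
  8: 2, 6

Step 2: Run BFS/DFS from vertex 1:
  Visited: {1, 5, 6, 2, 3, 8, 4}
  Reached 7 of 8 vertices

Step 3: Only 7 of 8 vertices reached. Graph is disconnected.
Connected components: {1, 2, 3, 4, 5, 6, 8}, {7}
Answer: No, the graph is not connected (2 components).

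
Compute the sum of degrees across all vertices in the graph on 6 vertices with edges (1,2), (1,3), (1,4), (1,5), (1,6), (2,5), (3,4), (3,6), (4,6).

Step 1: Count edges incident to each vertex:
  deg(1) = 5 (neighbors: 2, 3, 4, 5, 6)
  deg(2) = 2 (neighbors: 1, 5)
  deg(3) = 3 (neighbors: 1, 4, 6)
  deg(4) = 3 (neighbors: 1, 3, 6)
  deg(5) = 2 (neighbors: 1, 2)
  deg(6) = 3 (neighbors: 1, 3, 4)

Step 2: Sum all degrees:
  5 + 2 + 3 + 3 + 2 + 3 = 18

Verification: sum of degrees = 2 * |E| = 2 * 9 = 18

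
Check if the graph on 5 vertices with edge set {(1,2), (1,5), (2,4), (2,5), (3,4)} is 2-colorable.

Step 1: Attempt 2-coloring using BFS:
  Start at vertex 1, assign color 0
  Color vertex 2 with color 1 (neighbor of 1)
  Color vertex 5 with color 1 (neighbor of 1)
  Color vertex 4 with color 0 (neighbor of 2)

Step 2: Conflict found! Vertices 2 and 5 are adjacent but have the same color.
This means the graph contains an odd cycle.

The graph is NOT bipartite.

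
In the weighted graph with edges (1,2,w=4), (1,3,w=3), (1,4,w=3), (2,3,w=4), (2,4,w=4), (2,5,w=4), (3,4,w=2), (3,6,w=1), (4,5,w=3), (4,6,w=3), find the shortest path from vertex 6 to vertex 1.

Step 1: Build adjacency list with weights:
  1: 2(w=4), 3(w=3), 4(w=3)
  2: 1(w=4), 3(w=4), 4(w=4), 5(w=4)
  3: 1(w=3), 2(w=4), 4(w=2), 6(w=1)
  4: 1(w=3), 2(w=4), 3(w=2), 5(w=3), 6(w=3)
  5: 2(w=4), 4(w=3)
  6: 3(w=1), 4(w=3)

Step 2: Apply Dijkstra's algorithm from vertex 6:
  Visit vertex 6 (distance=0)
    Update dist[3] = 1
    Update dist[4] = 3
  Visit vertex 3 (distance=1)
    Update dist[1] = 4
    Update dist[2] = 5
  Visit vertex 4 (distance=3)
    Update dist[5] = 6
  Visit vertex 1 (distance=4)

Step 3: Shortest path: 6 -> 3 -> 1
Total weight: 1 + 3 = 4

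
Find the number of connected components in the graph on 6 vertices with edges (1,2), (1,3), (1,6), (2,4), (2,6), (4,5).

Step 1: Build adjacency list from edges:
  1: 2, 3, 6
  2: 1, 4, 6
  3: 1
  4: 2, 5
  5: 4
  6: 1, 2

Step 2: Run BFS/DFS from vertex 1:
  Visited: {1, 2, 3, 6, 4, 5}
  Reached 6 of 6 vertices

Step 3: All 6 vertices reached from vertex 1, so the graph is connected.
Number of connected components: 1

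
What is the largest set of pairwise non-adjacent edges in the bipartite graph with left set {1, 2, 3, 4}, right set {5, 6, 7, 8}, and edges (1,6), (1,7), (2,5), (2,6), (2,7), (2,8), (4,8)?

Step 1: List the neighbors of each left vertex:
  1: 6, 7
  2: 5, 6, 7, 8
  3: (none)
  4: 8

Step 2: Greedily match left vertices, then look for augmenting paths:
  Match 1 -- 6
  Match 2 -- 5
  Match 4 -- 8
  No augmenting path remains.

Step 3: Verify this is maximum:
  Matching has size 3. The vertex set {1, 2, 4} covers every edge and has size 3; any matching has at most one edge per cover vertex, so 3 is maximum (König's theorem).

Maximum matching: {(1,6), (2,5), (4,8)}
Size: 3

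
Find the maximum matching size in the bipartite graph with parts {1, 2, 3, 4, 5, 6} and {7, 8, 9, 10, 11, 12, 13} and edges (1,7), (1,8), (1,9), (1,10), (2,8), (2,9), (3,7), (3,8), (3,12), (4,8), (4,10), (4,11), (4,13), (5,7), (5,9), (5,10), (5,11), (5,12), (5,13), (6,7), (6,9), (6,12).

Step 1: List the neighbors of each left vertex:
  1: 7, 8, 9, 10
  2: 8, 9
  3: 7, 8, 12
  4: 8, 10, 11, 13
  5: 7, 9, 10, 11, 12, 13
  6: 7, 9, 12

Step 2: Greedily match left vertices, then look for augmenting paths:
  Match 1 -- 7
  Match 2 -- 8
  Match 3 -- 12
  Match 4 -- 10
  Match 5 -- 11
  Match 6 -- 9
  No augmenting path remains.

Step 3: Verify this is maximum:
  Matching size 6 = min(|L|, |R|) = min(6, 7), which is an upper bound, so this matching is maximum.

Maximum matching: {(1,7), (2,8), (3,12), (4,10), (5,11), (6,9)}
Size: 6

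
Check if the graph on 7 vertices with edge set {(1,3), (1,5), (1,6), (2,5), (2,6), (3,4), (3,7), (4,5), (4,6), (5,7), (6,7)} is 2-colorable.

Step 1: Attempt 2-coloring using BFS:
  Start at vertex 1, assign color 0
  Color vertex 3 with color 1 (neighbor of 1)
  Color vertex 5 with color 1 (neighbor of 1)
  Color vertex 6 with color 1 (neighbor of 1)
  Color vertex 4 with color 0 (neighbor of 3)
  Color vertex 7 with color 0 (neighbor of 3)
  Color vertex 2 with color 0 (neighbor of 5)

Step 2: 2-coloring succeeded. No conflicts found.
  Set A (color 0): {1, 2, 4, 7}
  Set B (color 1): {3, 5, 6}

The graph is bipartite with partition {1, 2, 4, 7}, {3, 5, 6}.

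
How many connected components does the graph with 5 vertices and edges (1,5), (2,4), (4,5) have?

Step 1: Build adjacency list from edges:
  1: 5
  2: 4
  3: (none)
  4: 2, 5
  5: 1, 4

Step 2: Run BFS/DFS from vertex 1:
  Visited: {1, 5, 4, 2}
  Reached 4 of 5 vertices

Step 3: Only 4 of 5 vertices reached. Graph is disconnected.
Connected components: {1, 2, 4, 5}, {3}
Number of connected components: 2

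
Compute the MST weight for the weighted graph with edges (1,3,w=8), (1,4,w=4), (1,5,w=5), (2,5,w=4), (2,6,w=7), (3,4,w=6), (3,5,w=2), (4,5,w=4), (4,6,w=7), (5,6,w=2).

Apply Kruskal's algorithm (sort edges by weight, add if no cycle):

Sorted edges by weight:
  (3,5) w=2
  (5,6) w=2
  (1,4) w=4
  (2,5) w=4
  (4,5) w=4
  (1,5) w=5
  (3,4) w=6
  (2,6) w=7
  (4,6) w=7
  (1,3) w=8

Add edge (3,5) w=2 -- no cycle. Running total: 2
Add edge (5,6) w=2 -- no cycle. Running total: 4
Add edge (1,4) w=4 -- no cycle. Running total: 8
Add edge (2,5) w=4 -- no cycle. Running total: 12
Add edge (4,5) w=4 -- no cycle. Running total: 16

MST edges: (3,5,w=2), (5,6,w=2), (1,4,w=4), (2,5,w=4), (4,5,w=4)
Total MST weight: 2 + 2 + 4 + 4 + 4 = 16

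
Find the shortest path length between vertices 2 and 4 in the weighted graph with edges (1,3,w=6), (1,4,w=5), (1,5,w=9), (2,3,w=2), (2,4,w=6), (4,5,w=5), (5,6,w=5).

Step 1: Build adjacency list with weights:
  1: 3(w=6), 4(w=5), 5(w=9)
  2: 3(w=2), 4(w=6)
  3: 1(w=6), 2(w=2)
  4: 1(w=5), 2(w=6), 5(w=5)
  5: 1(w=9), 4(w=5), 6(w=5)
  6: 5(w=5)

Step 2: Apply Dijkstra's algorithm from vertex 2:
  Visit vertex 2 (distance=0)
    Update dist[3] = 2
    Update dist[4] = 6
  Visit vertex 3 (distance=2)
    Update dist[1] = 8
  Visit vertex 4 (distance=6)
    Update dist[5] = 11

Step 3: Shortest path: 2 -> 4
Total weight: 6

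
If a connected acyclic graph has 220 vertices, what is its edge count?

A tree on n vertices always has exactly n - 1 edges.
For n = 220: edges = 220 - 1 = 219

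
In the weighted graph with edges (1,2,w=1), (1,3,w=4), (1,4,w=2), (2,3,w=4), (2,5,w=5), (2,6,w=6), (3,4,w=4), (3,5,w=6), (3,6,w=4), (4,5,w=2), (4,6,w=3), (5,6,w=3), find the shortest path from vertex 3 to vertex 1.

Step 1: Build adjacency list with weights:
  1: 2(w=1), 3(w=4), 4(w=2)
  2: 1(w=1), 3(w=4), 5(w=5), 6(w=6)
  3: 1(w=4), 2(w=4), 4(w=4), 5(w=6), 6(w=4)
  4: 1(w=2), 3(w=4), 5(w=2), 6(w=3)
  5: 2(w=5), 3(w=6), 4(w=2), 6(w=3)
  6: 2(w=6), 3(w=4), 4(w=3), 5(w=3)

Step 2: Apply Dijkstra's algorithm from vertex 3:
  Visit vertex 3 (distance=0)
    Update dist[1] = 4
    Update dist[2] = 4
    Update dist[4] = 4
    Update dist[5] = 6
    Update dist[6] = 4
  Visit vertex 1 (distance=4)

Step 3: Shortest path: 3 -> 1
Total weight: 4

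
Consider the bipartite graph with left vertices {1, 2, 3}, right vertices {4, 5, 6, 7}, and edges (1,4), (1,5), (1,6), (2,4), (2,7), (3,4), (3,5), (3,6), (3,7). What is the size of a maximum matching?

Step 1: List the neighbors of each left vertex:
  1: 4, 5, 6
  2: 4, 7
  3: 4, 5, 6, 7

Step 2: Greedily match left vertices, then look for augmenting paths:
  Match 1 -- 4
  Match 2 -- 7
  Match 3 -- 5
  No augmenting path remains.

Step 3: Verify this is maximum:
  Matching size 3 = min(|L|, |R|) = min(3, 4), which is an upper bound, so this matching is maximum.

Maximum matching: {(1,4), (2,7), (3,5)}
Size: 3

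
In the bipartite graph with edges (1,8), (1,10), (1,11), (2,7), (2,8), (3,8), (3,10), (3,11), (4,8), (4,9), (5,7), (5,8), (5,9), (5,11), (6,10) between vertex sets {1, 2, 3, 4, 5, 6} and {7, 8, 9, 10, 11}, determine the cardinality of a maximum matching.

Step 1: List the neighbors of each left vertex:
  1: 8, 10, 11
  2: 7, 8
  3: 8, 10, 11
  4: 8, 9
  5: 7, 8, 9, 11
  6: 10

Step 2: Greedily match left vertices, then look for augmenting paths:
  Match 1 -- 8
  Match 2 -- 7
  Match 3 -- 10
  Match 4 -- 9
  Match 5 -- 11
  No augmenting path remains.

Step 3: Verify this is maximum:
  Matching size 5 = min(|L|, |R|) = min(6, 5), which is an upper bound, so this matching is maximum.

Maximum matching: {(1,8), (2,7), (3,10), (4,9), (5,11)}
Size: 5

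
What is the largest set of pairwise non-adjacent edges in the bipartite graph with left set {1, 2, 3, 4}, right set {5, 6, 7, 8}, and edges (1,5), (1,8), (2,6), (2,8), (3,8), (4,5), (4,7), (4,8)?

Step 1: List the neighbors of each left vertex:
  1: 5, 8
  2: 6, 8
  3: 8
  4: 5, 7, 8

Step 2: Greedily match left vertices, then look for augmenting paths:
  Match 1 -- 5
  Match 2 -- 6
  Match 3 -- 8
  Match 4 -- 7
  No augmenting path remains.

Step 3: Verify this is maximum:
  Matching size 4 = min(|L|, |R|) = min(4, 4), which is an upper bound, so this matching is maximum.

Maximum matching: {(1,5), (2,6), (3,8), (4,7)}
Size: 4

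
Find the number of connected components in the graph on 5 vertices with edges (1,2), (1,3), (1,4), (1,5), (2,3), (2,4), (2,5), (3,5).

Step 1: Build adjacency list from edges:
  1: 2, 3, 4, 5
  2: 1, 3, 4, 5
  3: 1, 2, 5
  4: 1, 2
  5: 1, 2, 3

Step 2: Run BFS/DFS from vertex 1:
  Visited: {1, 2, 3, 4, 5}
  Reached 5 of 5 vertices

Step 3: All 5 vertices reached from vertex 1, so the graph is connected.
Number of connected components: 1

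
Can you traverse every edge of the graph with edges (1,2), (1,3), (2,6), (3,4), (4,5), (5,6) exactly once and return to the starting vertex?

Step 1: Find the degree of each vertex:
  deg(1) = 2
  deg(2) = 2
  deg(3) = 2
  deg(4) = 2
  deg(5) = 2
  deg(6) = 2

Step 2: Count vertices with odd degree:
  All vertices have even degree (0 odd-degree vertices)

Step 3: Apply Euler's theorem:
  - Eulerian circuit exists iff graph is connected and all vertices have even degree
  - Eulerian path exists iff graph is connected and has 0 or 2 odd-degree vertices

Graph is connected with 0 odd-degree vertices.
Both Eulerian circuit and Eulerian path exist.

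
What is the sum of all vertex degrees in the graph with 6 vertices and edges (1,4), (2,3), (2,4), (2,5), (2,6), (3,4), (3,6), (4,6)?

Step 1: Count edges incident to each vertex:
  deg(1) = 1 (neighbors: 4)
  deg(2) = 4 (neighbors: 3, 4, 5, 6)
  deg(3) = 3 (neighbors: 2, 4, 6)
  deg(4) = 4 (neighbors: 1, 2, 3, 6)
  deg(5) = 1 (neighbors: 2)
  deg(6) = 3 (neighbors: 2, 3, 4)

Step 2: Sum all degrees:
  1 + 4 + 3 + 4 + 1 + 3 = 16

Verification: sum of degrees = 2 * |E| = 2 * 8 = 16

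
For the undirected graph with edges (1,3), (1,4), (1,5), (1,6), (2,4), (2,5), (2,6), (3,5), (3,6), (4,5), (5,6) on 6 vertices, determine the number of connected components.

Step 1: Build adjacency list from edges:
  1: 3, 4, 5, 6
  2: 4, 5, 6
  3: 1, 5, 6
  4: 1, 2, 5
  5: 1, 2, 3, 4, 6
  6: 1, 2, 3, 5

Step 2: Run BFS/DFS from vertex 1:
  Visited: {1, 3, 4, 5, 6, 2}
  Reached 6 of 6 vertices

Step 3: All 6 vertices reached from vertex 1, so the graph is connected.
Number of connected components: 1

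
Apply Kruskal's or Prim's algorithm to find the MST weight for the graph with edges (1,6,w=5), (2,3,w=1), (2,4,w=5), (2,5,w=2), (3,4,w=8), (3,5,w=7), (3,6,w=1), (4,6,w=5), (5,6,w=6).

Apply Kruskal's algorithm (sort edges by weight, add if no cycle):

Sorted edges by weight:
  (2,3) w=1
  (3,6) w=1
  (2,5) w=2
  (1,6) w=5
  (2,4) w=5
  (4,6) w=5
  (5,6) w=6
  (3,5) w=7
  (3,4) w=8

Add edge (2,3) w=1 -- no cycle. Running total: 1
Add edge (3,6) w=1 -- no cycle. Running total: 2
Add edge (2,5) w=2 -- no cycle. Running total: 4
Add edge (1,6) w=5 -- no cycle. Running total: 9
Add edge (2,4) w=5 -- no cycle. Running total: 14

MST edges: (2,3,w=1), (3,6,w=1), (2,5,w=2), (1,6,w=5), (2,4,w=5)
Total MST weight: 1 + 1 + 2 + 5 + 5 = 14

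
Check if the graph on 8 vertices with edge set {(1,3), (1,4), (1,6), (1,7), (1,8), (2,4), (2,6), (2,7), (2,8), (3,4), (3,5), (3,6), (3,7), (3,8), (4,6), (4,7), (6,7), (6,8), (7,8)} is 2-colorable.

Step 1: Attempt 2-coloring using BFS:
  Start at vertex 1, assign color 0
  Color vertex 3 with color 1 (neighbor of 1)
  Color vertex 4 with color 1 (neighbor of 1)
  Color vertex 6 with color 1 (neighbor of 1)
  Color vertex 7 with color 1 (neighbor of 1)
  Color vertex 8 with color 1 (neighbor of 1)

Step 2: Conflict found! Vertices 3 and 4 are adjacent but have the same color.
This means the graph contains an odd cycle.

The graph is NOT bipartite.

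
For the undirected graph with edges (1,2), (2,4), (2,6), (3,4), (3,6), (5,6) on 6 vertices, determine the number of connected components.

Step 1: Build adjacency list from edges:
  1: 2
  2: 1, 4, 6
  3: 4, 6
  4: 2, 3
  5: 6
  6: 2, 3, 5

Step 2: Run BFS/DFS from vertex 1:
  Visited: {1, 2, 4, 6, 3, 5}
  Reached 6 of 6 vertices

Step 3: All 6 vertices reached from vertex 1, so the graph is connected.
Number of connected components: 1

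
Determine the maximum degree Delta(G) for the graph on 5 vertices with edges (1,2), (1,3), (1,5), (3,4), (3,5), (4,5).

Step 1: Count edges incident to each vertex:
  deg(1) = 3 (neighbors: 2, 3, 5)
  deg(2) = 1 (neighbors: 1)
  deg(3) = 3 (neighbors: 1, 4, 5)
  deg(4) = 2 (neighbors: 3, 5)
  deg(5) = 3 (neighbors: 1, 3, 4)

Step 2: Find maximum:
  max(3, 1, 3, 2, 3) = 3 (vertex 1)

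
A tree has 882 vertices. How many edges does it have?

A tree on n vertices always has exactly n - 1 edges.
For n = 882: edges = 882 - 1 = 881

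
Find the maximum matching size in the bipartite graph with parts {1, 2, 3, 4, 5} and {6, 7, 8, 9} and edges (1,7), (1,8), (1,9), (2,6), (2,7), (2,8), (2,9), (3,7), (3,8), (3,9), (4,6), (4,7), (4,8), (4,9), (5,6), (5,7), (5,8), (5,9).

Step 1: List the neighbors of each left vertex:
  1: 7, 8, 9
  2: 6, 7, 8, 9
  3: 7, 8, 9
  4: 6, 7, 8, 9
  5: 6, 7, 8, 9

Step 2: Greedily match left vertices, then look for augmenting paths:
  Match 1 -- 7
  Match 2 -- 6
  Match 3 -- 8
  Match 4 -- 9
  No augmenting path remains.

Step 3: Verify this is maximum:
  Matching size 4 = min(|L|, |R|) = min(5, 4), which is an upper bound, so this matching is maximum.

Maximum matching: {(1,7), (2,6), (3,8), (4,9)}
Size: 4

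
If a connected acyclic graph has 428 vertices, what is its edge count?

A tree on n vertices always has exactly n - 1 edges.
For n = 428: edges = 428 - 1 = 427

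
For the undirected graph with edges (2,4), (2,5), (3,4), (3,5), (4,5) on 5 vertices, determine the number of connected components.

Step 1: Build adjacency list from edges:
  1: (none)
  2: 4, 5
  3: 4, 5
  4: 2, 3, 5
  5: 2, 3, 4

Step 2: Run BFS/DFS from vertex 1:
  Visited: {1}
  Reached 1 of 5 vertices

Step 3: Only 1 of 5 vertices reached. Graph is disconnected.
Connected components: {1}, {2, 3, 4, 5}
Number of connected components: 2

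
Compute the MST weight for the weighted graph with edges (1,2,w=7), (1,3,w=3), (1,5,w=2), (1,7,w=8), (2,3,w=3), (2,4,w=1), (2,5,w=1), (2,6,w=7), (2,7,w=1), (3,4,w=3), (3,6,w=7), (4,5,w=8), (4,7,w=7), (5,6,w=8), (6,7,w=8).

Apply Kruskal's algorithm (sort edges by weight, add if no cycle):

Sorted edges by weight:
  (2,5) w=1
  (2,4) w=1
  (2,7) w=1
  (1,5) w=2
  (1,3) w=3
  (2,3) w=3
  (3,4) w=3
  (1,2) w=7
  (2,6) w=7
  (3,6) w=7
  (4,7) w=7
  (1,7) w=8
  (4,5) w=8
  (5,6) w=8
  (6,7) w=8

Add edge (2,5) w=1 -- no cycle. Running total: 1
Add edge (2,4) w=1 -- no cycle. Running total: 2
Add edge (2,7) w=1 -- no cycle. Running total: 3
Add edge (1,5) w=2 -- no cycle. Running total: 5
Add edge (1,3) w=3 -- no cycle. Running total: 8
Skip edge (2,3) w=3 -- would create cycle
Skip edge (3,4) w=3 -- would create cycle
Skip edge (1,2) w=7 -- would create cycle
Add edge (2,6) w=7 -- no cycle. Running total: 15

MST edges: (2,5,w=1), (2,4,w=1), (2,7,w=1), (1,5,w=2), (1,3,w=3), (2,6,w=7)
Total MST weight: 1 + 1 + 1 + 2 + 3 + 7 = 15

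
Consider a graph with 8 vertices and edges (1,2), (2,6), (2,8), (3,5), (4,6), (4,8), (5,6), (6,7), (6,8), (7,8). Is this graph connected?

Step 1: Build adjacency list from edges:
  1: 2
  2: 1, 6, 8
  3: 5
  4: 6, 8
  5: 3, 6
  6: 2, 4, 5, 7, 8
  7: 6, 8
  8: 2, 4, 6, 7

Step 2: Run BFS/DFS from vertex 1:
  Visited: {1, 2, 6, 8, 4, 5, 7, 3}
  Reached 8 of 8 vertices

Step 3: All 8 vertices reached from vertex 1, so the graph is connected.
Answer: Yes, the graph is connected.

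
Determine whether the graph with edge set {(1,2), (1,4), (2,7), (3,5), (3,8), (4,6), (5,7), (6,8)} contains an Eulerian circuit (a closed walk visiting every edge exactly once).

Step 1: Find the degree of each vertex:
  deg(1) = 2
  deg(2) = 2
  deg(3) = 2
  deg(4) = 2
  deg(5) = 2
  deg(6) = 2
  deg(7) = 2
  deg(8) = 2

Step 2: Count vertices with odd degree:
  All vertices have even degree (0 odd-degree vertices)

Step 3: Apply Euler's theorem:
  - Eulerian circuit exists iff graph is connected and all vertices have even degree
  - Eulerian path exists iff graph is connected and has 0 or 2 odd-degree vertices

Graph is connected with 0 odd-degree vertices.
Both Eulerian circuit and Eulerian path exist.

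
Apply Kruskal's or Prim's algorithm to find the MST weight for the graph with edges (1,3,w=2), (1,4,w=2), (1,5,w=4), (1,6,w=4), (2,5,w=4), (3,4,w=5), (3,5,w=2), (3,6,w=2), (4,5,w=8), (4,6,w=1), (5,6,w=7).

Apply Kruskal's algorithm (sort edges by weight, add if no cycle):

Sorted edges by weight:
  (4,6) w=1
  (1,3) w=2
  (1,4) w=2
  (3,5) w=2
  (3,6) w=2
  (1,6) w=4
  (1,5) w=4
  (2,5) w=4
  (3,4) w=5
  (5,6) w=7
  (4,5) w=8

Add edge (4,6) w=1 -- no cycle. Running total: 1
Add edge (1,3) w=2 -- no cycle. Running total: 3
Add edge (1,4) w=2 -- no cycle. Running total: 5
Add edge (3,5) w=2 -- no cycle. Running total: 7
Skip edge (3,6) w=2 -- would create cycle
Skip edge (1,6) w=4 -- would create cycle
Skip edge (1,5) w=4 -- would create cycle
Add edge (2,5) w=4 -- no cycle. Running total: 11

MST edges: (4,6,w=1), (1,3,w=2), (1,4,w=2), (3,5,w=2), (2,5,w=4)
Total MST weight: 1 + 2 + 2 + 2 + 4 = 11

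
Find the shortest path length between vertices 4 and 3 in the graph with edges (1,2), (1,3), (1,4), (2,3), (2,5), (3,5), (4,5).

Step 1: Build adjacency list:
  1: 2, 3, 4
  2: 1, 3, 5
  3: 1, 2, 5
  4: 1, 5
  5: 2, 3, 4

Step 2: BFS from vertex 4 to find shortest path to 3:
  vertex 1 reached at distance 1
  vertex 5 reached at distance 1
  vertex 2 reached at distance 2
  vertex 3 reached at distance 2

Step 3: Shortest path: 4 -> 5 -> 3
Path length: 2 edges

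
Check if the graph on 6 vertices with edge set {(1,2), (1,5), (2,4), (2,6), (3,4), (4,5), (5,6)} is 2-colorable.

Step 1: Attempt 2-coloring using BFS:
  Start at vertex 1, assign color 0
  Color vertex 2 with color 1 (neighbor of 1)
  Color vertex 5 with color 1 (neighbor of 1)
  Color vertex 4 with color 0 (neighbor of 2)
  Color vertex 6 with color 0 (neighbor of 2)
  Color vertex 3 with color 1 (neighbor of 4)

Step 2: 2-coloring succeeded. No conflicts found.
  Set A (color 0): {1, 4, 6}
  Set B (color 1): {2, 3, 5}

The graph is bipartite with partition {1, 4, 6}, {2, 3, 5}.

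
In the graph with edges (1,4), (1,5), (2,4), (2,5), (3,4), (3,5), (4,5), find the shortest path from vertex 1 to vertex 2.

Step 1: Build adjacency list:
  1: 4, 5
  2: 4, 5
  3: 4, 5
  4: 1, 2, 3, 5
  5: 1, 2, 3, 4

Step 2: BFS from vertex 1 to find shortest path to 2:
  vertex 4 reached at distance 1
  vertex 5 reached at distance 1
  vertex 2 reached at distance 2

Step 3: Shortest path: 1 -> 5 -> 2
Path length: 2 edges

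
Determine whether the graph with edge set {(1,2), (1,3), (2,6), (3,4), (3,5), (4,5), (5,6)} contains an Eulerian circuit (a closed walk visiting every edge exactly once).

Step 1: Find the degree of each vertex:
  deg(1) = 2
  deg(2) = 2
  deg(3) = 3
  deg(4) = 2
  deg(5) = 3
  deg(6) = 2

Step 2: Count vertices with odd degree:
  Odd-degree vertices: 3, 5 (2 total)

Step 3: Apply Euler's theorem:
  - Eulerian circuit exists iff graph is connected and all vertices have even degree
  - Eulerian path exists iff graph is connected and has 0 or 2 odd-degree vertices

Graph is connected with exactly 2 odd-degree vertices (3, 5).
Eulerian path exists (starting and ending at the odd-degree vertices), but no Eulerian circuit.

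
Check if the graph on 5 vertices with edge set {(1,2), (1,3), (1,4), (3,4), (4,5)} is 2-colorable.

Step 1: Attempt 2-coloring using BFS:
  Start at vertex 1, assign color 0
  Color vertex 2 with color 1 (neighbor of 1)
  Color vertex 3 with color 1 (neighbor of 1)
  Color vertex 4 with color 1 (neighbor of 1)

Step 2: Conflict found! Vertices 3 and 4 are adjacent but have the same color.
This means the graph contains an odd cycle.

The graph is NOT bipartite.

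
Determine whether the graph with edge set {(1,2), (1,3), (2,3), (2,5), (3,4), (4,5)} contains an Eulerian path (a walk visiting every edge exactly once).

Step 1: Find the degree of each vertex:
  deg(1) = 2
  deg(2) = 3
  deg(3) = 3
  deg(4) = 2
  deg(5) = 2

Step 2: Count vertices with odd degree:
  Odd-degree vertices: 2, 3 (2 total)

Step 3: Apply Euler's theorem:
  - Eulerian circuit exists iff graph is connected and all vertices have even degree
  - Eulerian path exists iff graph is connected and has 0 or 2 odd-degree vertices

Graph is connected with exactly 2 odd-degree vertices (2, 3).
Eulerian path exists (starting and ending at the odd-degree vertices), but no Eulerian circuit.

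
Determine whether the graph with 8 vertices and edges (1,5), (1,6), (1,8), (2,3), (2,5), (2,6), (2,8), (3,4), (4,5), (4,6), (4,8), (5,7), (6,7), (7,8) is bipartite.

Step 1: Attempt 2-coloring using BFS:
  Start at vertex 1, assign color 0
  Color vertex 5 with color 1 (neighbor of 1)
  Color vertex 6 with color 1 (neighbor of 1)
  Color vertex 8 with color 1 (neighbor of 1)
  Color vertex 2 with color 0 (neighbor of 5)
  Color vertex 4 with color 0 (neighbor of 5)
  Color vertex 7 with color 0 (neighbor of 5)
  Color vertex 3 with color 1 (neighbor of 2)

Step 2: 2-coloring succeeded. No conflicts found.
  Set A (color 0): {1, 2, 4, 7}
  Set B (color 1): {3, 5, 6, 8}

The graph is bipartite with partition {1, 2, 4, 7}, {3, 5, 6, 8}.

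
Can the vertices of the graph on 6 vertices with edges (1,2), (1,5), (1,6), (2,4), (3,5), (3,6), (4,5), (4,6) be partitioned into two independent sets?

Step 1: Attempt 2-coloring using BFS:
  Start at vertex 1, assign color 0
  Color vertex 2 with color 1 (neighbor of 1)
  Color vertex 5 with color 1 (neighbor of 1)
  Color vertex 6 with color 1 (neighbor of 1)
  Color vertex 4 with color 0 (neighbor of 2)
  Color vertex 3 with color 0 (neighbor of 5)

Step 2: 2-coloring succeeded. No conflicts found.
  Set A (color 0): {1, 3, 4}
  Set B (color 1): {2, 5, 6}

The graph is bipartite with partition {1, 3, 4}, {2, 5, 6}.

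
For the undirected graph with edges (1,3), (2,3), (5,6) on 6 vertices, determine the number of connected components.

Step 1: Build adjacency list from edges:
  1: 3
  2: 3
  3: 1, 2
  4: (none)
  5: 6
  6: 5

Step 2: Run BFS/DFS from vertex 1:
  Visited: {1, 3, 2}
  Reached 3 of 6 vertices

Step 3: Only 3 of 6 vertices reached. Graph is disconnected.
Connected components: {1, 2, 3}, {4}, {5, 6}
Number of connected components: 3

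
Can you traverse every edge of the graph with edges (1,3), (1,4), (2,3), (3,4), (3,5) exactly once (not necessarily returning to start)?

Step 1: Find the degree of each vertex:
  deg(1) = 2
  deg(2) = 1
  deg(3) = 4
  deg(4) = 2
  deg(5) = 1

Step 2: Count vertices with odd degree:
  Odd-degree vertices: 2, 5 (2 total)

Step 3: Apply Euler's theorem:
  - Eulerian circuit exists iff graph is connected and all vertices have even degree
  - Eulerian path exists iff graph is connected and has 0 or 2 odd-degree vertices

Graph is connected with exactly 2 odd-degree vertices (2, 5).
Eulerian path exists (starting and ending at the odd-degree vertices), but no Eulerian circuit.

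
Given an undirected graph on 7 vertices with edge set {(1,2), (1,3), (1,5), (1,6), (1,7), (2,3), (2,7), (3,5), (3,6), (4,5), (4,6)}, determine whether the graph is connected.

Step 1: Build adjacency list from edges:
  1: 2, 3, 5, 6, 7
  2: 1, 3, 7
  3: 1, 2, 5, 6
  4: 5, 6
  5: 1, 3, 4
  6: 1, 3, 4
  7: 1, 2

Step 2: Run BFS/DFS from vertex 1:
  Visited: {1, 2, 3, 5, 6, 7, 4}
  Reached 7 of 7 vertices

Step 3: All 7 vertices reached from vertex 1, so the graph is connected.
Answer: Yes, the graph is connected.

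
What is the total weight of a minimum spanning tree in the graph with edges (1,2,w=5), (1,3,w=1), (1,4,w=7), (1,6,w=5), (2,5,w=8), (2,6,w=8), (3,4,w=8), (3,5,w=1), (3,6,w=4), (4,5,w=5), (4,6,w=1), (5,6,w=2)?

Apply Kruskal's algorithm (sort edges by weight, add if no cycle):

Sorted edges by weight:
  (1,3) w=1
  (3,5) w=1
  (4,6) w=1
  (5,6) w=2
  (3,6) w=4
  (1,2) w=5
  (1,6) w=5
  (4,5) w=5
  (1,4) w=7
  (2,6) w=8
  (2,5) w=8
  (3,4) w=8

Add edge (1,3) w=1 -- no cycle. Running total: 1
Add edge (3,5) w=1 -- no cycle. Running total: 2
Add edge (4,6) w=1 -- no cycle. Running total: 3
Add edge (5,6) w=2 -- no cycle. Running total: 5
Skip edge (3,6) w=4 -- would create cycle
Add edge (1,2) w=5 -- no cycle. Running total: 10

MST edges: (1,3,w=1), (3,5,w=1), (4,6,w=1), (5,6,w=2), (1,2,w=5)
Total MST weight: 1 + 1 + 1 + 2 + 5 = 10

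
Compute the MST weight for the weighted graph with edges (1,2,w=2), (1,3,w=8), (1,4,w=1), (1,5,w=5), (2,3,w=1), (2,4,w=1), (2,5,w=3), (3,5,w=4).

Apply Kruskal's algorithm (sort edges by weight, add if no cycle):

Sorted edges by weight:
  (1,4) w=1
  (2,3) w=1
  (2,4) w=1
  (1,2) w=2
  (2,5) w=3
  (3,5) w=4
  (1,5) w=5
  (1,3) w=8

Add edge (1,4) w=1 -- no cycle. Running total: 1
Add edge (2,3) w=1 -- no cycle. Running total: 2
Add edge (2,4) w=1 -- no cycle. Running total: 3
Skip edge (1,2) w=2 -- would create cycle
Add edge (2,5) w=3 -- no cycle. Running total: 6

MST edges: (1,4,w=1), (2,3,w=1), (2,4,w=1), (2,5,w=3)
Total MST weight: 1 + 1 + 1 + 3 = 6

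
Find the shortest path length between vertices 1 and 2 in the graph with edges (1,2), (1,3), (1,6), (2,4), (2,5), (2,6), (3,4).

Step 1: Build adjacency list:
  1: 2, 3, 6
  2: 1, 4, 5, 6
  3: 1, 4
  4: 2, 3
  5: 2
  6: 1, 2

Step 2: BFS from vertex 1 to find shortest path to 2:
  vertex 2 reached at distance 1

Step 3: Shortest path: 1 -> 2
Path length: 1 edge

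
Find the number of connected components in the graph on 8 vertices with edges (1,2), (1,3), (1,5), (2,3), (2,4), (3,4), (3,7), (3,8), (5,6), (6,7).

Step 1: Build adjacency list from edges:
  1: 2, 3, 5
  2: 1, 3, 4
  3: 1, 2, 4, 7, 8
  4: 2, 3
  5: 1, 6
  6: 5, 7
  7: 3, 6
  8: 3

Step 2: Run BFS/DFS from vertex 1:
  Visited: {1, 2, 3, 5, 4, 7, 8, 6}
  Reached 8 of 8 vertices

Step 3: All 8 vertices reached from vertex 1, so the graph is connected.
Number of connected components: 1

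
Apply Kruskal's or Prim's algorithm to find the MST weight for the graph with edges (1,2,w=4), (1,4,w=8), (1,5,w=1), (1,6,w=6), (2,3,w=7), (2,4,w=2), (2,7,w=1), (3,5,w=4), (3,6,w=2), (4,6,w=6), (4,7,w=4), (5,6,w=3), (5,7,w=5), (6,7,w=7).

Apply Kruskal's algorithm (sort edges by weight, add if no cycle):

Sorted edges by weight:
  (1,5) w=1
  (2,7) w=1
  (2,4) w=2
  (3,6) w=2
  (5,6) w=3
  (1,2) w=4
  (3,5) w=4
  (4,7) w=4
  (5,7) w=5
  (1,6) w=6
  (4,6) w=6
  (2,3) w=7
  (6,7) w=7
  (1,4) w=8

Add edge (1,5) w=1 -- no cycle. Running total: 1
Add edge (2,7) w=1 -- no cycle. Running total: 2
Add edge (2,4) w=2 -- no cycle. Running total: 4
Add edge (3,6) w=2 -- no cycle. Running total: 6
Add edge (5,6) w=3 -- no cycle. Running total: 9
Add edge (1,2) w=4 -- no cycle. Running total: 13

MST edges: (1,5,w=1), (2,7,w=1), (2,4,w=2), (3,6,w=2), (5,6,w=3), (1,2,w=4)
Total MST weight: 1 + 1 + 2 + 2 + 3 + 4 = 13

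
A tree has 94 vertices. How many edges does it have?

A tree on n vertices always has exactly n - 1 edges.
For n = 94: edges = 94 - 1 = 93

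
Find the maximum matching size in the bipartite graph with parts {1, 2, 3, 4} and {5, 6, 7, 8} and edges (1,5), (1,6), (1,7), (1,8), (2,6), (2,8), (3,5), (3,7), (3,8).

Step 1: List the neighbors of each left vertex:
  1: 5, 6, 7, 8
  2: 6, 8
  3: 5, 7, 8
  4: (none)

Step 2: Greedily match left vertices, then look for augmenting paths:
  Match 1 -- 5
  Match 2 -- 6
  Match 3 -- 7
  No augmenting path remains.

Step 3: Verify this is maximum:
  Matching has size 3. The vertex set {1, 2, 3} covers every edge and has size 3; any matching has at most one edge per cover vertex, so 3 is maximum (König's theorem).

Maximum matching: {(1,5), (2,6), (3,7)}
Size: 3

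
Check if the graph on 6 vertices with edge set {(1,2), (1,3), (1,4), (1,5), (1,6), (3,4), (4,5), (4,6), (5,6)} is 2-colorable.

Step 1: Attempt 2-coloring using BFS:
  Start at vertex 1, assign color 0
  Color vertex 2 with color 1 (neighbor of 1)
  Color vertex 3 with color 1 (neighbor of 1)
  Color vertex 4 with color 1 (neighbor of 1)
  Color vertex 5 with color 1 (neighbor of 1)
  Color vertex 6 with color 1 (neighbor of 1)

Step 2: Conflict found! Vertices 3 and 4 are adjacent but have the same color.
This means the graph contains an odd cycle.

The graph is NOT bipartite.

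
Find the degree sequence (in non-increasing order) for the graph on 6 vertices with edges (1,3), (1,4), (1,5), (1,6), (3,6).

Step 1: Count edges incident to each vertex:
  deg(1) = 4 (neighbors: 3, 4, 5, 6)
  deg(2) = 0 (neighbors: none)
  deg(3) = 2 (neighbors: 1, 6)
  deg(4) = 1 (neighbors: 1)
  deg(5) = 1 (neighbors: 1)
  deg(6) = 2 (neighbors: 1, 3)

Step 2: Sort degrees in non-increasing order:
  Degrees: [4, 0, 2, 1, 1, 2] -> sorted: [4, 2, 2, 1, 1, 0]

Degree sequence: [4, 2, 2, 1, 1, 0]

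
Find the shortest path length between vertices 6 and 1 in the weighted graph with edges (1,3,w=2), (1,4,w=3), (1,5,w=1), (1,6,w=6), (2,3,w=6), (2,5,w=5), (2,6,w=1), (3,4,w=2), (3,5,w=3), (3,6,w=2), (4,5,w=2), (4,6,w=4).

Step 1: Build adjacency list with weights:
  1: 3(w=2), 4(w=3), 5(w=1), 6(w=6)
  2: 3(w=6), 5(w=5), 6(w=1)
  3: 1(w=2), 2(w=6), 4(w=2), 5(w=3), 6(w=2)
  4: 1(w=3), 3(w=2), 5(w=2), 6(w=4)
  5: 1(w=1), 2(w=5), 3(w=3), 4(w=2)
  6: 1(w=6), 2(w=1), 3(w=2), 4(w=4)

Step 2: Apply Dijkstra's algorithm from vertex 6:
  Visit vertex 6 (distance=0)
    Update dist[1] = 6
    Update dist[2] = 1
    Update dist[3] = 2
    Update dist[4] = 4
  Visit vertex 2 (distance=1)
    Update dist[5] = 6
  Visit vertex 3 (distance=2)
    Update dist[1] = 4
    Update dist[5] = 5
  Visit vertex 1 (distance=4)

Step 3: Shortest path: 6 -> 3 -> 1
Total weight: 2 + 2 = 4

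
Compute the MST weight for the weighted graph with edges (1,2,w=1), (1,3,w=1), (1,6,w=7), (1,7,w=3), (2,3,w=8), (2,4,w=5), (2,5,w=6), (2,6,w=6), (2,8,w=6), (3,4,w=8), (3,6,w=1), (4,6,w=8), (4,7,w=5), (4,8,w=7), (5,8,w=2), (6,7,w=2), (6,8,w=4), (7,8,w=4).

Apply Kruskal's algorithm (sort edges by weight, add if no cycle):

Sorted edges by weight:
  (1,2) w=1
  (1,3) w=1
  (3,6) w=1
  (5,8) w=2
  (6,7) w=2
  (1,7) w=3
  (6,8) w=4
  (7,8) w=4
  (2,4) w=5
  (4,7) w=5
  (2,5) w=6
  (2,8) w=6
  (2,6) w=6
  (1,6) w=7
  (4,8) w=7
  (2,3) w=8
  (3,4) w=8
  (4,6) w=8

Add edge (1,2) w=1 -- no cycle. Running total: 1
Add edge (1,3) w=1 -- no cycle. Running total: 2
Add edge (3,6) w=1 -- no cycle. Running total: 3
Add edge (5,8) w=2 -- no cycle. Running total: 5
Add edge (6,7) w=2 -- no cycle. Running total: 7
Skip edge (1,7) w=3 -- would create cycle
Add edge (6,8) w=4 -- no cycle. Running total: 11
Skip edge (7,8) w=4 -- would create cycle
Add edge (2,4) w=5 -- no cycle. Running total: 16

MST edges: (1,2,w=1), (1,3,w=1), (3,6,w=1), (5,8,w=2), (6,7,w=2), (6,8,w=4), (2,4,w=5)
Total MST weight: 1 + 1 + 1 + 2 + 2 + 4 + 5 = 16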